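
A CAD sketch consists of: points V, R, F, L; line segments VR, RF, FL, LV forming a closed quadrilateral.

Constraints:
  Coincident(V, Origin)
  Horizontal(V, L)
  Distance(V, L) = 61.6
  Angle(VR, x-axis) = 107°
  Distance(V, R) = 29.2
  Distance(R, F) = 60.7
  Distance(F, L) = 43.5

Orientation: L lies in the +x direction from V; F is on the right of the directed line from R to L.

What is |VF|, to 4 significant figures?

33.64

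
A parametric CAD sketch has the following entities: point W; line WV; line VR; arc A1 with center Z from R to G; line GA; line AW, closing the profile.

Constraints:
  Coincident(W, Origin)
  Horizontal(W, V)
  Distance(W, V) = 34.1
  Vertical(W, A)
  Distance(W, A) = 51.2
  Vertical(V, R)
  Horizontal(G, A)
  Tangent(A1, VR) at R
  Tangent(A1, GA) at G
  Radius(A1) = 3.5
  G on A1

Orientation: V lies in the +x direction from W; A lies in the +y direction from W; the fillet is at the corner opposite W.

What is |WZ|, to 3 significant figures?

56.7

WA is vertical with |WA| = 51.2 and A on the +y side, so A = (0.00, 51.2). The virtual corner opposite W is at (34.1, 51.2). A1 meets VR tangentially, so ZR is at right angles to VR and the tangent condition forces ZG to be normal to GA, with radius 3.5, so the center Z sits 3.5 in from both sides at Z = (30.6, 47.7). Then |WZ| = |Z − W| = 56.7.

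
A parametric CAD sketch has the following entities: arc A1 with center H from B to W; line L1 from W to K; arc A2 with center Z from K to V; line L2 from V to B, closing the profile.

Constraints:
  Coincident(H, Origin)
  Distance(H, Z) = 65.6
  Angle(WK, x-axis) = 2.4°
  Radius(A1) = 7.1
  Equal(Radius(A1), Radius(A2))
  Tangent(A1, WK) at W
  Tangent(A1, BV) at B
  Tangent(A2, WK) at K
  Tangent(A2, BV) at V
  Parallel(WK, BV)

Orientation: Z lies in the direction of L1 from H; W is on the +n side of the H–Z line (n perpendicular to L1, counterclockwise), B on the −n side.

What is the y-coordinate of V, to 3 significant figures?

-4.35

Tangency of A1 to both parallel lines with radius 7.1 puts W and B at H ± 7.1·n: W = (-0.297, 7.09), B = (0.297, -7.09). Equal radii place K and V the same way about Z: K = Z + 7.1·n = (65.2, 9.84), V = Z − 7.1·n = (65.8, -4.35). So V.y = -4.35.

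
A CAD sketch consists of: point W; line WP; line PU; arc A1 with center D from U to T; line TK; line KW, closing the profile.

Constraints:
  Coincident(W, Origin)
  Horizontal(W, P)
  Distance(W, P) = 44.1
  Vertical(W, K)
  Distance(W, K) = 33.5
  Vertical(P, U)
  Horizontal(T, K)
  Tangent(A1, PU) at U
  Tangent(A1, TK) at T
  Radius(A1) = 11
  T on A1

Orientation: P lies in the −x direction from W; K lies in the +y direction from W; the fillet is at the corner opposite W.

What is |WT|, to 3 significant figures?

47.1

W is at the origin; WP is horizontal with |WP| = 44.1 and P on the −x side, so P = (-44.1, 0.00). WK is vertical with |WK| = 33.5 and K on the +y side, so K = (0.00, 33.5). The virtual corner opposite W is at (-44.1, 33.5). A1 meets PU tangentially, so DU is at right angles to PU and the tangent condition forces DT to be normal to TK, with radius 11.0, so the center D sits 11.0 in from both sides at D = (-33.1, 22.5). That places the tangent points at U = (-44.1, 22.5) on PU and T = (-33.1, 33.5) on TK. Then |WT| = |T − W| = 47.1.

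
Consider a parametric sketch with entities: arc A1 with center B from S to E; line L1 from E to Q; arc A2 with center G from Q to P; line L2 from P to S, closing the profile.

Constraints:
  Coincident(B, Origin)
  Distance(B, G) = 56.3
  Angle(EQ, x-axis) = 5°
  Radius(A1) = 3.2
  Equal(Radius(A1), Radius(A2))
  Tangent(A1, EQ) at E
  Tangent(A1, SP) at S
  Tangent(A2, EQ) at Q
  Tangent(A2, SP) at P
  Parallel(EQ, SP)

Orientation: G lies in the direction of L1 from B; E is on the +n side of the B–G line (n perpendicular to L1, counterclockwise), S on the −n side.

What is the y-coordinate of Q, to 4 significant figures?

8.095

Tangency of A1 to both parallel lines with radius 3.2 puts E and S at B ± 3.2·n: E = (-0.2789, 3.188), S = (0.2789, -3.188). Equal radii place Q and P the same way about G: Q = G + 3.2·n = (55.81, 8.095), P = G − 3.2·n = (56.36, 1.719). So Q.y = 8.095.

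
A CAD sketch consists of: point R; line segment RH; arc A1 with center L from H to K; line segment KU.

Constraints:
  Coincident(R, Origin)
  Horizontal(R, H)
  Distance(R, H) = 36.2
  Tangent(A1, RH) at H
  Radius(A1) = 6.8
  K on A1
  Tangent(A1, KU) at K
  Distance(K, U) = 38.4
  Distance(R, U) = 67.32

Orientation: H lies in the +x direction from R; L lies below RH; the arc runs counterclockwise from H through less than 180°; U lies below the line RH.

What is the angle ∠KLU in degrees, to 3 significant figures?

80.0°

Checks: |LK| = 6.800 ✓; ∠(LK, KU) = 90.00° ✓; |KU| = 38.40 ✓; |RU| = 67.32 ✓.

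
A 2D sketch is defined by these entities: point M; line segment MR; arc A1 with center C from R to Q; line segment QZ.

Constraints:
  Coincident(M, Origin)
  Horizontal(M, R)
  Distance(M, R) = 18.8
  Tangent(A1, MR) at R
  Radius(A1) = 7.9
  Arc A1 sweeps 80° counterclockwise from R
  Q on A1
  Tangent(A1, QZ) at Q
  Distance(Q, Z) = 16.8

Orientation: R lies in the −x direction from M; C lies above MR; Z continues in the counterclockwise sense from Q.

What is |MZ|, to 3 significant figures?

24.5

M is at the origin; M and R share the same y with |MR| = 18.8 and R on the −x side, so R = (-18.8, 0.00). Since A1 is tangent to MR there, CR ⟂ MR, so C = R + (0, 7.9) = (-18.8, 7.90). On A1, R sits at bearing -90° from C; an 80° counterclockwise sweep puts Q at bearing -10°, so Q = C + 7.9·(cos -10°, sin -10°) = (-11.0, 6.53). A1 meets QZ tangentially, so CQ is at right angles to QZ, so QZ runs along (−sin -10°, cos -10°); with |QZ| = 16.8, Z = (-8.10, 23.1). Then |MZ| = |Z − M| = 24.5.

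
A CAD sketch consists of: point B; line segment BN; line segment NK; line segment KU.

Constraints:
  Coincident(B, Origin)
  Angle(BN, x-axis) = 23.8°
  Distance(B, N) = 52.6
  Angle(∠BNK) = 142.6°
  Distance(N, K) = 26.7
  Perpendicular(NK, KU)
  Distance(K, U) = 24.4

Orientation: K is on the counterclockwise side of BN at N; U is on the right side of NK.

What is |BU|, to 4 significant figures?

88.69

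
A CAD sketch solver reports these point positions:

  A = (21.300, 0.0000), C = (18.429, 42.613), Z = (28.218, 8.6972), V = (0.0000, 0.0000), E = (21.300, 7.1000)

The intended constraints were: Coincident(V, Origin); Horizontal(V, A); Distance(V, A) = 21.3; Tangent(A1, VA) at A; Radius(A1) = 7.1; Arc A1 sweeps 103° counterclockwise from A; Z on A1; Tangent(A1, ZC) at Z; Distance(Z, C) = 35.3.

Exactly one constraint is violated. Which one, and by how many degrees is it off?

Tangent(A1, ZC) at Z — off by 3.10°.

V = (0.00, 0.00) ✓; V.y = 0.00, A.y = 0.00 ✓; |VA| = 21.30 ✓; ∠(EA, AV) = 90.00° ✓; |EA| = 7.100 ✓; bearing(E→Z) − bearing(E→A) = 103.0° ✓; |EZ| = 7.100 ✓; ∠(EZ, ZC) = 86.90° ✗; |ZC| = 35.30 ✓.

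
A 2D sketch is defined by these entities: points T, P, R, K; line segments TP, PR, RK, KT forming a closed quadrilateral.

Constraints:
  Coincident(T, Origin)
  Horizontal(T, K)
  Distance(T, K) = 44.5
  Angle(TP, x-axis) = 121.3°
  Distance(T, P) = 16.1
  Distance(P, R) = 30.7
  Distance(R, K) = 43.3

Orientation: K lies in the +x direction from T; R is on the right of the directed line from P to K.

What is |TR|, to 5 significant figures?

14.940

T is at the origin; T and K share the same y with |TK| = 44.5 and K in +x, so K = (44.5, 0). TP runs at 121.3° with |TP| = 16.1, so P = (-8.3643, 13.757). R is determined by |PR| = 30.7 and |RK| = 43.3 together: it lies at the intersection of circle(P, 30.7) and circle(K, 43.3). With |PK| = 54.625, the foot of the radical line on PK is 18.778 from P and the perpendicular offset is √(30.7² − 18.778²) = 24.287. Taking the right-of-PK solution: R = (3.6918, -14.477).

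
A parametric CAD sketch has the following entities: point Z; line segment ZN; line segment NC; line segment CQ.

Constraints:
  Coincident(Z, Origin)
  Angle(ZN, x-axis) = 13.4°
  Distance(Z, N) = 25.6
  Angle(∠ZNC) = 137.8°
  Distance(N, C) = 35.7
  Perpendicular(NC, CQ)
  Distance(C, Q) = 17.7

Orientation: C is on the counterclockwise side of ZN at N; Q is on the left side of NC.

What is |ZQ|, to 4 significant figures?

54.67

∠ZNC = 137.8°, so NC runs at 13.4° + (180° − 137.8°) = 55.60° from the x-axis; with |NC| = 35.7, C = N + 35.7·(cos 55.60°, sin 55.60°) = (45.07, 35.39). The perpendicularity gives CQ at right angles to NC; with |CQ| = 17.7 on the left of NC, Q = C + 17.7·(-0.8251, 0.5650) = (30.47, 45.39). Then |ZQ| = |Q − Z| = 54.67.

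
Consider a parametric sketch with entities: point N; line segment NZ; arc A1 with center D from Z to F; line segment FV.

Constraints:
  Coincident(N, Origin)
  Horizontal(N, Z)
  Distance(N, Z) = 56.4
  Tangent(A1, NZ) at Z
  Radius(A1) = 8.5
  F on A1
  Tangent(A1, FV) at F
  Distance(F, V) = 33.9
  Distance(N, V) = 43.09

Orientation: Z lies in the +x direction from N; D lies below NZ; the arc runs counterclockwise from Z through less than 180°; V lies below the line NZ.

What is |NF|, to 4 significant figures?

49.61

N is at the origin; N and Z share the same y with |NZ| = 56.4 and Z on the +x side, so Z = (56.40, 0.000). Tangency of A1 to NZ means the radius DZ is perpendicular to NZ, so D = Z + (0, -8.5) = (56.40, -8.500). Since DF ⟂ FV (tangency), |DV| = √(8.5² + 33.9²) = 34.95 regardless of where F sits on A1. So V lies on both circle(N, 43.09) and circle(D, 34.95); the below-NZ intersection is V = (29.78, -31.14). F is the foot of the tangent from V: F = (49.48, -3.559).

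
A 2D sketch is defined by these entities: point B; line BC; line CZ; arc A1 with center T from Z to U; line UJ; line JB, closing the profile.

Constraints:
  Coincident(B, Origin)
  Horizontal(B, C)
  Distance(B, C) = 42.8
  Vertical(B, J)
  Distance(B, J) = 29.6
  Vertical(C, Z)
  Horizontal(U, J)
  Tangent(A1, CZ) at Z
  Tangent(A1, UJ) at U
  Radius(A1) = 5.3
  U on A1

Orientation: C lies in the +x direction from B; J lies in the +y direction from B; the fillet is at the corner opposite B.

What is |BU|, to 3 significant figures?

47.8

B is at the origin; B and C share the same y with |BC| = 42.8 and C on the +x side, so C = (42.8, 0.00). B and J share the same x with |BJ| = 29.6 and J on the +y side, so J = (0.00, 29.6). The virtual corner opposite B is at (42.8, 29.6). A1 meets CZ tangentially, so TZ is at right angles to CZ and A1 meets UJ tangentially, so TU is at right angles to UJ, with radius 5.3, so the center T sits 5.3 in from both sides at T = (37.5, 24.3). That places the tangent points at Z = (42.8, 24.3) on CZ and U = (37.5, 29.6) on UJ. Then |BU| = |U − B| = 47.8.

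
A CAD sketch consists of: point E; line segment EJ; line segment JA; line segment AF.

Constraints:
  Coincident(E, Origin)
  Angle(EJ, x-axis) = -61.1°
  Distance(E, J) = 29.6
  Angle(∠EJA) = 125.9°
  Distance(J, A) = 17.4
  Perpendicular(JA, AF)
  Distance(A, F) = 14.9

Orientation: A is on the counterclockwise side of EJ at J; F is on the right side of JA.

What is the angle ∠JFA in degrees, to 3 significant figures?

49.4°

∠EJA = 125.9°, so JA runs at -61.1° + (180° − 125.9°) = -7.00° from the x-axis; with |JA| = 17.4, A = J + 17.4·(cos -7.00°, sin -7.00°) = (31.6, -28.0). JA ⟂ AF; with |AF| = 14.9 on the right of JA, F = A + 14.9·(-0.122, -0.993) = (29.8, -42.8). Then cos ∠JFA = FJ·FA / (|FJ||FA|), giving 49.4°.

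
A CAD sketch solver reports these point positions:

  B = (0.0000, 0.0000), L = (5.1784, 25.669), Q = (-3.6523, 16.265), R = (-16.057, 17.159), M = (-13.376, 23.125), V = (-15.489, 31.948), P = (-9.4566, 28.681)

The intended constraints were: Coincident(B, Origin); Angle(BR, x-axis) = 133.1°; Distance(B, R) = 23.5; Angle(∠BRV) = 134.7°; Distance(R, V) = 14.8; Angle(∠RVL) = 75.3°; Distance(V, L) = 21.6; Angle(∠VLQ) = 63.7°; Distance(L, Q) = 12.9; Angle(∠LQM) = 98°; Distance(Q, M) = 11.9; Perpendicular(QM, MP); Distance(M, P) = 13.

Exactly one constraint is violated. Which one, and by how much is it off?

Distance(M, P) = 13 — off by 6.20.

B = (0.00, 0.00) ✓; BR at 133.1° ✓; |BR| = 23.50 ✓; ∠BRV = 134.7° ✓; |RV| = 14.80 ✓; ∠RVL = 75.30° ✓; |VL| = 21.60 ✓; ∠VLQ = 63.70° ✓; |LQ| = 12.90 ✓; ∠LQM = 98.00° ✓; |QM| = 11.90 ✓; ∠(QM, MP) = 90.00° ✓; |MP| = 6.799 ✗.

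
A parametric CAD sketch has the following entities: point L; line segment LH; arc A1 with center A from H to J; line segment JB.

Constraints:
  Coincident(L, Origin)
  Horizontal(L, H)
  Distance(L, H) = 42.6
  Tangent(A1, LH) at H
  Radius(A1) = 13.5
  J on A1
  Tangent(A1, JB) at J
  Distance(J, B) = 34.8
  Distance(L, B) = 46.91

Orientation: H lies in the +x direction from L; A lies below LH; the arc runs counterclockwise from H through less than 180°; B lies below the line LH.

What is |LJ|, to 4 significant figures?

31.19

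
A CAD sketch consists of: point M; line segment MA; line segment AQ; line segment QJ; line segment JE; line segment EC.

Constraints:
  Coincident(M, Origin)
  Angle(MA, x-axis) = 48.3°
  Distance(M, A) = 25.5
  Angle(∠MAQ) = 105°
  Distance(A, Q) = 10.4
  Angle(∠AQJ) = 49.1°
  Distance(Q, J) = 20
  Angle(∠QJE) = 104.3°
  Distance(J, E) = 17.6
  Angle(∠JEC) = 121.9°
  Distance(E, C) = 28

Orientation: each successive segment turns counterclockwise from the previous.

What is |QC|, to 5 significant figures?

37.594

M is at the origin; MA runs at 48.3° with length 25.5, so A = (16.963, 19.039). ∠MAQ = 105.0° gives AQ at 123.30° from the x-axis; with |AQ| = 10.4, Q = (11.254, 27.732). ∠AQJ = 49.1° gives QJ at -105.80° from the x-axis; with |QJ| = 20.0, J = (5.8079, 8.4873). ∠QJE = 104.3° gives JE at -30.100° from the x-axis; with |JE| = 17.6, E = (21.035, -0.33928). ∠JEC = 121.9° gives EC at 28.000° from the x-axis; with |EC| = 28.0, C = (45.757, 12.806). Then |QC| = |C − Q| = 37.594.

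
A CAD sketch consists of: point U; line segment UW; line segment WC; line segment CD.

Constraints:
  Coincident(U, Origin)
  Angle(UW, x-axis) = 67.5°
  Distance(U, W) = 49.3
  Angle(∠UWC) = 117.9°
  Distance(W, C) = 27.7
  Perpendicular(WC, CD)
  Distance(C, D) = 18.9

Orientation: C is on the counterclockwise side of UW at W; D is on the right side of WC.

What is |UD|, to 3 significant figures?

80.5

U is at the origin; UW runs at 67.5° with length 49.3, so W = 49.3·(cos 67.5°, sin 67.5°) = (18.9, 45.5). ∠UWC = 117.9°, so WC runs at 67.5° + (180° − 117.9°) = 130° from the x-axis; with |WC| = 27.7, C = W + 27.7·(cos 130°, sin 130°) = (1.21, 66.9). WC ⟂ CD; with |CD| = 18.9 on the right of WC, D = C + 18.9·(0.771, 0.637) = (15.8, 78.9). Then |UD| = |D − U| = 80.5.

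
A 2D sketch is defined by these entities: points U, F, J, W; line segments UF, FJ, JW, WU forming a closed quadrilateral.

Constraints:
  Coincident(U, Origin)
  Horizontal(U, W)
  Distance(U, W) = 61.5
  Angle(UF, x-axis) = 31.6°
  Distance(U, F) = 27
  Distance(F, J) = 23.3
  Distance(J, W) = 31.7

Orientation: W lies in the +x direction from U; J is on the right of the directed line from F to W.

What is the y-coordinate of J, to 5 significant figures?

-7.8145

Checks: |FJ| = 23.30 ✓; |JW| = 31.70 ✓.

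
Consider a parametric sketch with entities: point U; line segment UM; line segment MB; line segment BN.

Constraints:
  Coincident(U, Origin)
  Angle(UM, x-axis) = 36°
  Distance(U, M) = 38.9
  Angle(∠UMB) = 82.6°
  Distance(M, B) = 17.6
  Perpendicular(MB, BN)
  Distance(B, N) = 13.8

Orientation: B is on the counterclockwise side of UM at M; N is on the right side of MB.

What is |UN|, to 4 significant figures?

53.87

∠UMB = 82.6°, so MB runs at 36.0° + (180° − 82.6°) = 133.4° from the x-axis; with |MB| = 17.6, B = M + 17.6·(cos 133.4°, sin 133.4°) = (19.38, 35.65). MB is perpendicular to BN; with |BN| = 13.8 on the right of MB, N = B + 13.8·(0.7266, 0.6871) = (29.40, 45.13). Then |UN| = |N − U| = 53.87.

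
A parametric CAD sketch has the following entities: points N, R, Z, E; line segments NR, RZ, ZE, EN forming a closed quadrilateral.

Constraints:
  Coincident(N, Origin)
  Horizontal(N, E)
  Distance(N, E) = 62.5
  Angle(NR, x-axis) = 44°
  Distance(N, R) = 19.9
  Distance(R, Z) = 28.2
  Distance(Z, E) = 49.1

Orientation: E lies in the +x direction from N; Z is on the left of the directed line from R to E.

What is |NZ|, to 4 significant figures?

47.87

N is at the origin; NE is horizontal with |NE| = 62.5 and E in +x, so E = (62.5, 0). NR runs at 44.0° with |NR| = 19.9, so R = (14.31, 13.82). Z is determined by |RZ| = 28.2 and |ZE| = 49.1 together: it lies at the intersection of circle(R, 28.2) and circle(E, 49.1). With |RE| = 50.13, the foot of the radical line on RE is 8.950 from R and the perpendicular offset is √(28.2² − 8.950²) = 26.74. Taking the left-of-RE solution: Z = (30.29, 37.06).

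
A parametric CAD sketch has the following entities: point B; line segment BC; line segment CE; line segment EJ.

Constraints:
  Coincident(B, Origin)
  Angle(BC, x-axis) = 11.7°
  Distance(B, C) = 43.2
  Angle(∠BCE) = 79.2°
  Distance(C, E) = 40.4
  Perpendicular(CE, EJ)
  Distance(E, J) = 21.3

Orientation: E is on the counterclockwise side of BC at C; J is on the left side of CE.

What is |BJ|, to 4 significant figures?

38.60

B is at the origin; BC runs at 11.7° with length 43.2, so C = 43.2·(cos 11.7°, sin 11.7°) = (42.30, 8.760). ∠BCE = 79.2°, so CE runs at 11.7° + (180° − 79.2°) = 112.5° from the x-axis; with |CE| = 40.4, E = C + 40.4·(cos 112.5°, sin 112.5°) = (26.84, 46.09). CE is perpendicular to EJ; with |EJ| = 21.3 on the left of CE, J = E + 21.3·(-0.9239, -0.3827) = (7.163, 37.93). Then |BJ| = |J − B| = 38.60.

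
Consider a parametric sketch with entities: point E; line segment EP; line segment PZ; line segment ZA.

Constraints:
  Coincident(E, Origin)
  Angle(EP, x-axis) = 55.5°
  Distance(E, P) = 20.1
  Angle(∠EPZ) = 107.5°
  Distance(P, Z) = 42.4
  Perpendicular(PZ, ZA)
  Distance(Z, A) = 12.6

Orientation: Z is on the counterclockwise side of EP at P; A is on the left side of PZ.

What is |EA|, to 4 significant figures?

48.89

E is at the origin; EP runs at 55.5° with length 20.1, so P = 20.1·(cos 55.5°, sin 55.5°) = (11.38, 16.56). ∠EPZ = 107.5°, so PZ runs at 55.5° + (180° − 107.5°) = 128.0° from the x-axis; with |PZ| = 42.4, Z = P + 42.4·(cos 128.0°, sin 128.0°) = (-14.72, 49.98). PZ is perpendicular to ZA; with |ZA| = 12.6 on the left of PZ, A = Z + 12.6·(-0.7880, -0.6157) = (-24.65, 42.22). Then |EA| = |A − E| = 48.89.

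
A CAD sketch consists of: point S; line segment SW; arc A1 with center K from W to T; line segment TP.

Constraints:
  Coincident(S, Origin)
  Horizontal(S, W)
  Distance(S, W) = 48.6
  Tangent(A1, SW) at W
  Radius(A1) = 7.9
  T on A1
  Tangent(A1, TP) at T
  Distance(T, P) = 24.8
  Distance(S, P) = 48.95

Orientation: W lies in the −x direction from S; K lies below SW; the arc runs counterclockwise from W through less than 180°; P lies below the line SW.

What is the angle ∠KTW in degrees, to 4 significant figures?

23.56°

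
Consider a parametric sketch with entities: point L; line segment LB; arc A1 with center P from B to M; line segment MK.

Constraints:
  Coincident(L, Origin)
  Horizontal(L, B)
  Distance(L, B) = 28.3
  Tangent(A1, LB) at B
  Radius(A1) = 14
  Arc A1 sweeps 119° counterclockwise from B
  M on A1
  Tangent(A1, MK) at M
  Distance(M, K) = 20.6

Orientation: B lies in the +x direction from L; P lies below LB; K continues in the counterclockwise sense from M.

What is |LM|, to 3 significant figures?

26.3

L is at the origin; LB is horizontal with |LB| = 28.3 and B on the +x side, so B = (28.3, 0.00). The tangent condition forces PB to be normal to LB, so P = B + (0, -14) = (28.3, -14.0). On A1, B sits at bearing 90° from P; a 119° counterclockwise sweep puts M at bearing 209°, so M = P + 14.0·(cos 209°, sin 209°) = (16.1, -20.8). Then |LM| = |M − L| = 26.3.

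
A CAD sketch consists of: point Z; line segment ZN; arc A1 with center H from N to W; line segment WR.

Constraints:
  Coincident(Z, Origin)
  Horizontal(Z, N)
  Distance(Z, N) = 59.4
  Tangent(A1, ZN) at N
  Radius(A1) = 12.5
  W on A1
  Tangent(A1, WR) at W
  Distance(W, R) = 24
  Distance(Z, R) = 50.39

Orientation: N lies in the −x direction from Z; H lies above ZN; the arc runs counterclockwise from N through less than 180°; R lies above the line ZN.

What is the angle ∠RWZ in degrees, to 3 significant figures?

80.8°

Z is at the origin; Z and N share the same y with |ZN| = 59.4 and N on the −x side, so N = (-59.4, 0.00). Tangency of A1 to ZN means the radius HN is perpendicular to ZN, so H = N + (0, 12.5) = (-59.4, 12.5). Since HW ⟂ WR (tangency), |HR| = √(12.5² + 24.0²) = 27.1 regardless of where W sits on A1. So R lies on both circle(Z, 50.39) and circle(H, 27.1); the above-ZN intersection is R = (-39.7, 31.0). W is the foot of the tangent from R: W = (-47.6, 8.38).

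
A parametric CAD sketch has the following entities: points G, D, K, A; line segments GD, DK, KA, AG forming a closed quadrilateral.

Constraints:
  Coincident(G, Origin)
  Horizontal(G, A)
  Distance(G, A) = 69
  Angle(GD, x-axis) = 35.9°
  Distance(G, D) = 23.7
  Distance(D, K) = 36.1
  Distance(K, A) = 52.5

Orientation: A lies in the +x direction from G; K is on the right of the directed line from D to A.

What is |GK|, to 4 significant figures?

30.79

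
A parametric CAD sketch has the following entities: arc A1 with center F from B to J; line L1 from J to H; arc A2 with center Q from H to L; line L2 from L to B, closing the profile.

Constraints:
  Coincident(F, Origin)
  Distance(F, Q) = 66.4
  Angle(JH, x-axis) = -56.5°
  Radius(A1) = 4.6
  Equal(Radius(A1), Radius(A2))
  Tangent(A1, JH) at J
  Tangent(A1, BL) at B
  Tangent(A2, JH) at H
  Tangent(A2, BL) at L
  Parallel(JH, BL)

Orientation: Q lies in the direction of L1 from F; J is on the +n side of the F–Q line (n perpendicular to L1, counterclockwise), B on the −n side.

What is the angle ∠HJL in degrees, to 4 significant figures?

7.888°

The slot axis is L1's direction at -56.5°, so u = (cos -56.5°, sin -56.5°) = (0.5519, -0.8339) and n = (−sin -56.5°, cos -56.5°) = (0.8339, 0.5519). F is at the origin and Q lies 66.4 along u from F, so Q = 66.4·u = (36.65, -55.37). Tangency of A1 to both parallel lines with radius 4.6 puts J and B at F ± 4.6·n: J = (3.836, 2.539), B = (-3.836, -2.539). Equal radii place H and L the same way about Q: H = Q + 4.6·n = (40.48, -52.83), L = Q − 4.6·n = (32.81, -57.91). Then cos ∠HJL = JH·JL / (|JH||JL|), giving 7.888°.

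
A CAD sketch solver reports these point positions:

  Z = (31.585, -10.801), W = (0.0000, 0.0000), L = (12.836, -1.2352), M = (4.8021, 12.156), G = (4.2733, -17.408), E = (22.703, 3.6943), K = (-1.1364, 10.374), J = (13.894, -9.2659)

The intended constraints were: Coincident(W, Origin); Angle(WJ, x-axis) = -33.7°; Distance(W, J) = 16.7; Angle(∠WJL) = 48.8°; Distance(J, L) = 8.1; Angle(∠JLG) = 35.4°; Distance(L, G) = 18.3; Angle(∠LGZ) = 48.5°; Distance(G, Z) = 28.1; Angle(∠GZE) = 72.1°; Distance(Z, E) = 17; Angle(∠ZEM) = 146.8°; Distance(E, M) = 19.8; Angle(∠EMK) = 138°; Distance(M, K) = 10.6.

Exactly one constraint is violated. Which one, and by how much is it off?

Distance(M, K) = 10.6 — off by 4.40.

W = (0.00, 0.00) ✓; WJ at -33.70° ✓; |WJ| = 16.70 ✓; ∠WJL = 48.80° ✓; |JL| = 8.100 ✓; ∠JLG = 35.40° ✓; |LG| = 18.30 ✓; ∠LGZ = 48.50° ✓; |GZ| = 28.10 ✓; ∠GZE = 72.10° ✓; |ZE| = 17.00 ✓; ∠ZEM = 146.8° ✓; |EM| = 19.80 ✓; ∠EMK = 138.0° ✓; |MK| = 6.200 ✗.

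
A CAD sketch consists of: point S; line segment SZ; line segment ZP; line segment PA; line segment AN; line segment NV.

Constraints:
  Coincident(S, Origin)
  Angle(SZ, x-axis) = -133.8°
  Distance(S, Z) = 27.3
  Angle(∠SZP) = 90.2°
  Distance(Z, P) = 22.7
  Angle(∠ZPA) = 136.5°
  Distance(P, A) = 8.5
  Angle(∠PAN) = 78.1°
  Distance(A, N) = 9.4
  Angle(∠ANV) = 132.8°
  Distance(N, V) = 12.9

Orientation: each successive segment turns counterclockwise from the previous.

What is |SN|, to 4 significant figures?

26.65

∠ZPA = 136.5° gives PA at -0.5000° from the x-axis; with |PA| = 8.5, A = (5.933, -35.55). ∠PAN = 78.1° gives AN at 101.4° from the x-axis; with |AN| = 9.4, N = (4.075, -26.33). Then |SN| = |N − S| = 26.65.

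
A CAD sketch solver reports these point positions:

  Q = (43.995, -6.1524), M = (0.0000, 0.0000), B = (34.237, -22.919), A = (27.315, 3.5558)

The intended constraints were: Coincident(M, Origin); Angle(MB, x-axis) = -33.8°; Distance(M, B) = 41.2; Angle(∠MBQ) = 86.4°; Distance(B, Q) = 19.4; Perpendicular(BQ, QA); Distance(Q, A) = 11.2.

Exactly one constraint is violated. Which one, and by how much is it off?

Distance(Q, A) = 11.2 — off by 8.10.

M = (0.00, 0.00) ✓; MB at -33.80° ✓; |MB| = 41.20 ✓; ∠MBQ = 86.40° ✓; |BQ| = 19.40 ✓; ∠(BQ, QA) = 90.00° ✓; |QA| = 19.30 ✗.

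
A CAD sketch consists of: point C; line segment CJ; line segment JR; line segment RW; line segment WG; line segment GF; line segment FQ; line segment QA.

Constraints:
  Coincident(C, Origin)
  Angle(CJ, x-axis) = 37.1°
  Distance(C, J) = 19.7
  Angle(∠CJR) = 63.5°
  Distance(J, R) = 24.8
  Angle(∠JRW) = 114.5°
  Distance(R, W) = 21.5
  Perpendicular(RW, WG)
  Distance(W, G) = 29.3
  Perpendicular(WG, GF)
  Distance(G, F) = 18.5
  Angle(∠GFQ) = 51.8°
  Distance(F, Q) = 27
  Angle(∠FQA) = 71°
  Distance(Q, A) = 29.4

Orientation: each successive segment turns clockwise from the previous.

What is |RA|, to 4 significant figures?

48.42

C is at the origin; CJ runs at 37.1° with length 19.7, so J = (15.71, 11.88). ∠CJR = 63.5° gives JR at -79.40° from the x-axis; with |JR| = 24.8, R = (20.27, -12.49). ∠JRW = 114.5° gives RW at -144.9° from the x-axis; with |RW| = 21.5, W = (2.684, -24.86). RW ⟂ WG, so WG runs at 125.1°; with |WG| = 29.3, G = (-14.16, -0.8844). WG ⟂ GF, so GF runs at 35.10°; with |GF| = 18.5, F = (0.9723, 9.753). ∠GFQ = 51.8° gives FQ at -93.10° from the x-axis; with |FQ| = 27.0, Q = (-0.4878, -17.21). ∠FQA = 71.0° gives QA at 157.9° from the x-axis; with |QA| = 29.4, A = (-27.73, -6.146). Then |RA| = |A − R| = 48.42.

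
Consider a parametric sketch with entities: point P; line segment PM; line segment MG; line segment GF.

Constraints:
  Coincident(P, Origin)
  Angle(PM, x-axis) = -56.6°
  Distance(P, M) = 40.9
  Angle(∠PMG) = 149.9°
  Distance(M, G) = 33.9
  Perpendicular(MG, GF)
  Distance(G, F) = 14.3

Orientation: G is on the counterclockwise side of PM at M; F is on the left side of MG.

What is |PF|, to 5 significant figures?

69.563

P is at the origin; PM runs at -56.6° with length 40.9, so M = 40.9·(cos -56.6°, sin -56.6°) = (22.515, -34.145). ∠PMG = 149.9°, so MG runs at -56.6° + (180° − 149.9°) = -26.500° from the x-axis; with |MG| = 33.9, G = M + 33.9·(cos -26.500°, sin -26.500°) = (52.853, -49.271). The perpendicularity gives GF at right angles to MG; with |GF| = 14.3 on the left of MG, F = G + 14.3·(0.44620, 0.89493) = (59.234, -36.474). Then |PF| = |F − P| = 69.563.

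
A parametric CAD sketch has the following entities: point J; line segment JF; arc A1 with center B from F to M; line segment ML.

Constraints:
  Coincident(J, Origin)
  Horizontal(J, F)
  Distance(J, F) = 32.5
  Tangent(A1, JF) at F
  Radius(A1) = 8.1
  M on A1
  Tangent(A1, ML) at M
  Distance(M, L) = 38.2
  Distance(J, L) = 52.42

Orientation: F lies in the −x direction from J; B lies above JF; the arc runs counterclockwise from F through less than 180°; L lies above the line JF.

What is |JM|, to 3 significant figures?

25.7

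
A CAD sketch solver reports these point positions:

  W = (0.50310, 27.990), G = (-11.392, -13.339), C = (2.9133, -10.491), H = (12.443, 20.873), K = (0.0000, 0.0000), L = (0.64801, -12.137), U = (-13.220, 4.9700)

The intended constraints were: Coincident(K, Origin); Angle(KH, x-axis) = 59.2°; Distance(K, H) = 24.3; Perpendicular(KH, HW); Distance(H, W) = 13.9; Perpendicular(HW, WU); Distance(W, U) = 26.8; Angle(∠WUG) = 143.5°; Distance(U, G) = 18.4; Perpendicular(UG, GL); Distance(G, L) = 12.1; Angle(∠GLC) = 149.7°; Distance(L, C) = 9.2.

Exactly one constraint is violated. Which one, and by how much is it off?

Distance(L, C) = 9.2 — off by 6.40.

K = (0.00, 0.00) ✓; KH at 59.20° ✓; |KH| = 24.30 ✓; ∠(KH, HW) = 90.00° ✓; |HW| = 13.90 ✓; ∠(HW, WU) = 90.00° ✓; |WU| = 26.80 ✓; ∠WUG = 143.5° ✓; |UG| = 18.40 ✓; ∠(UG, GL) = 90.00° ✓; |GL| = 12.10 ✓; ∠GLC = 149.7° ✓; |LC| = 2.800 ✗.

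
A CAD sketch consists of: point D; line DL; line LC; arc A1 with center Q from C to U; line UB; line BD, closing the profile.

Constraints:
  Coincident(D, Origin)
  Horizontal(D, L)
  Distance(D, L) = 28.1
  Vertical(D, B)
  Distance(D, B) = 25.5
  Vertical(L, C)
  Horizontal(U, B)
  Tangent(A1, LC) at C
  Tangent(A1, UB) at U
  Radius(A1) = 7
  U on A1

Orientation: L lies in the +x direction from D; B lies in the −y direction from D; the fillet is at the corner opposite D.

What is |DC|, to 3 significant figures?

33.6

D is at the origin; DL is horizontal with |DL| = 28.1 and L on the +x side, so L = (28.1, 0.00). D and B share the same x with |DB| = 25.5 and B on the −y side, so B = (0.00, -25.5). The virtual corner opposite D is at (28.1, -25.5). A1 meets LC tangentially, so QC is at right angles to LC and tangency of A1 to UB means the radius QU is perpendicular to UB, with radius 7.0, so the center Q sits 7.0 in from both sides at Q = (21.1, -18.5). That places the tangent points at C = (28.1, -18.5) on LC and U = (21.1, -25.5) on UB. Then |DC| = |C − D| = 33.6.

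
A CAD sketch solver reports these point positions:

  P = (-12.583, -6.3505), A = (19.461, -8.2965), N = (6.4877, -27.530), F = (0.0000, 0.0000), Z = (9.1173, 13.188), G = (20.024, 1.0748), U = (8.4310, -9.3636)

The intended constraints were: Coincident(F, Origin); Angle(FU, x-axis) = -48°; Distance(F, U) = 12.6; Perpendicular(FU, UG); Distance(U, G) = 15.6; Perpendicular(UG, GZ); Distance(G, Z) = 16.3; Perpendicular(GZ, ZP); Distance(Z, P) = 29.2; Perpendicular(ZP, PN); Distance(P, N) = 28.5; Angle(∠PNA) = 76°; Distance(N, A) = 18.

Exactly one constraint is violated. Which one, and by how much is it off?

Distance(N, A) = 18 — off by 5.20.

F = (0.00, 0.00) ✓; FU at -48.00° ✓; |FU| = 12.60 ✓; ∠(FU, UG) = 90.00° ✓; |UG| = 15.60 ✓; ∠(UG, GZ) = 90.00° ✓; |GZ| = 16.30 ✓; ∠(GZ, ZP) = 90.00° ✓; |ZP| = 29.20 ✓; ∠(ZP, PN) = 90.00° ✓; |PN| = 28.50 ✓; ∠PNA = 76.00° ✓; |NA| = 23.20 ✗.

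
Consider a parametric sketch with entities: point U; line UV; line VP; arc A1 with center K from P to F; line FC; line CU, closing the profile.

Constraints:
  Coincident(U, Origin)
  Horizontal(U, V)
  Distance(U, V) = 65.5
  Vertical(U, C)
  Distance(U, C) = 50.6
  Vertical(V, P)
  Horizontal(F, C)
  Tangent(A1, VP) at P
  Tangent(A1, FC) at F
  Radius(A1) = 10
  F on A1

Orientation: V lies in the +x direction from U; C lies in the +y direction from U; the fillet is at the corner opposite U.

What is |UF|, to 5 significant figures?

75.104

U is at the origin; UV is horizontal with |UV| = 65.5 and V on the +x side, so V = (65.500, 0.0000). UC is vertical with |UC| = 50.6 and C on the +y side, so C = (0.0000, 50.600). The virtual corner opposite U is at (65.500, 50.600). Tangency of A1 to VP means the radius KP is perpendicular to VP and since A1 is tangent to FC there, KF ⟂ FC, with radius 10.0, so the center K sits 10.0 in from both sides at K = (55.500, 40.600). That places the tangent points at P = (65.500, 40.600) on VP and F = (55.500, 50.600) on FC. Then |UF| = |F − U| = 75.104.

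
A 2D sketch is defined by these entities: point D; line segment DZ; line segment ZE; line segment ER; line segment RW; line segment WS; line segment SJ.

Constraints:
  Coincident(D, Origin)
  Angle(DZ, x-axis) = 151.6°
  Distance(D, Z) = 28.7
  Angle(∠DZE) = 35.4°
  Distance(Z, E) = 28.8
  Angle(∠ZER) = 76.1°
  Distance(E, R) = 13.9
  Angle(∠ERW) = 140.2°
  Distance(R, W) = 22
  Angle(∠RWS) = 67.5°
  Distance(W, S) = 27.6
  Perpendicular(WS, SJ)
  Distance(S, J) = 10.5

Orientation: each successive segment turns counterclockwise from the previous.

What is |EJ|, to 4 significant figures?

17.68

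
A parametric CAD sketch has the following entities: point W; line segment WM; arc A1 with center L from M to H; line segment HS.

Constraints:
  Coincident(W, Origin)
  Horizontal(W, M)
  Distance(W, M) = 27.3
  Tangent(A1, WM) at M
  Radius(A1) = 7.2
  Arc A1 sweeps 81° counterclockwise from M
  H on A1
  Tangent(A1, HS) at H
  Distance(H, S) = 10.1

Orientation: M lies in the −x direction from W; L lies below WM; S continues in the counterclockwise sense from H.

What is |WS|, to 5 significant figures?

39.408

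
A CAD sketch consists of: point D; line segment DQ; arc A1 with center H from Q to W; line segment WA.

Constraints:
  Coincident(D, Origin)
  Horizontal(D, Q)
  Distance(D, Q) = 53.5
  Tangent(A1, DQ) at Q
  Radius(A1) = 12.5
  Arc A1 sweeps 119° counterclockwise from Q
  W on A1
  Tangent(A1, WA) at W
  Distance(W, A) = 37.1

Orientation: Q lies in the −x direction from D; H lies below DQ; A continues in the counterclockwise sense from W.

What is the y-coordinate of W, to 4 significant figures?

-18.56

A1 meets DQ tangentially, so HQ is at right angles to DQ, so H = Q + (0, -12.5) = (-53.50, -12.50). On A1, Q sits at bearing 90° from H; a 119° counterclockwise sweep puts W at bearing 209°, so W = H + 12.5·(cos 209°, sin 209°) = (-64.43, -18.56). So W.y = -18.56.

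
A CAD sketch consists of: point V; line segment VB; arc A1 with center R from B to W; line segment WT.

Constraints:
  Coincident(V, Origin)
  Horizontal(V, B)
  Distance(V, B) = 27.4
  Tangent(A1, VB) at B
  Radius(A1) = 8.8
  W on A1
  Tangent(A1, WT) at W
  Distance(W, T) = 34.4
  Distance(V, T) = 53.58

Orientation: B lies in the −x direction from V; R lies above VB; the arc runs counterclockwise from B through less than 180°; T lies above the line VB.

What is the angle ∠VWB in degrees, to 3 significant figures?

94.0°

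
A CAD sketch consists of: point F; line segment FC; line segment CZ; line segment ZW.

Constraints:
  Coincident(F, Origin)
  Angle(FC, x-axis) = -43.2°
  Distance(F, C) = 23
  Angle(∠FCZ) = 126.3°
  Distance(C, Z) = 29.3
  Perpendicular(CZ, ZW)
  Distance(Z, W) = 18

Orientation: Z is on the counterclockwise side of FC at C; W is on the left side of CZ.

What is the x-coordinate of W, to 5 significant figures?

42.295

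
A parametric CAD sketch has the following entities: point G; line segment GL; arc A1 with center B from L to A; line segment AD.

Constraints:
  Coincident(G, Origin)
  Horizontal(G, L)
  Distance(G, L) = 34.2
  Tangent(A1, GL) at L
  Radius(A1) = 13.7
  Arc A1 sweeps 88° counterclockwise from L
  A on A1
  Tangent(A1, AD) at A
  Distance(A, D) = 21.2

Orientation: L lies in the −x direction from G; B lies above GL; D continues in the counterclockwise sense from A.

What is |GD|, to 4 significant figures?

39.68

On A1, L sits at bearing -90° from B; an 88° counterclockwise sweep puts A at bearing -2°, so A = B + 13.7·(cos -2°, sin -2°) = (-20.51, 13.22). Tangency of A1 to AD means the radius BA is perpendicular to AD, so AD runs along (−sin -2°, cos -2°); with |AD| = 21.2, D = (-19.77, 34.41). Then |GD| = |D − G| = 39.68.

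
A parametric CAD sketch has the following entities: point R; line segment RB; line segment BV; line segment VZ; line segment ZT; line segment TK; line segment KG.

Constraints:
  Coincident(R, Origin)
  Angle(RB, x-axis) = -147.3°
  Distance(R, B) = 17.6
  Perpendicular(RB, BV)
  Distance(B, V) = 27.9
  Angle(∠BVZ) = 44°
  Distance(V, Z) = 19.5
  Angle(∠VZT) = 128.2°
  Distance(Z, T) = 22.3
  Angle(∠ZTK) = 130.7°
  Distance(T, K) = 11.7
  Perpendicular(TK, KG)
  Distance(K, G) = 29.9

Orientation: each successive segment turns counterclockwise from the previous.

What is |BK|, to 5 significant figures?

14.593

R is at the origin; RB runs at -147.3° with length 17.6, so B = (-14.811, -9.5082). RB is perpendicular to BV, so BV runs at -57.300°; with |BV| = 27.9, V = (0.26212, -32.986). ∠BVZ = 44.0° gives VZ at 78.700° from the x-axis; with |VZ| = 19.5, Z = (4.0831, -13.864). ∠VZT = 128.2° gives ZT at 130.50° from the x-axis; with |ZT| = 22.3, T = (-10.400, 3.0927). ∠ZTK = 130.7° gives TK at 179.80° from the x-axis; with |TK| = 11.7, K = (-22.100, 3.1335). Then |BK| = |K − B| = 14.593.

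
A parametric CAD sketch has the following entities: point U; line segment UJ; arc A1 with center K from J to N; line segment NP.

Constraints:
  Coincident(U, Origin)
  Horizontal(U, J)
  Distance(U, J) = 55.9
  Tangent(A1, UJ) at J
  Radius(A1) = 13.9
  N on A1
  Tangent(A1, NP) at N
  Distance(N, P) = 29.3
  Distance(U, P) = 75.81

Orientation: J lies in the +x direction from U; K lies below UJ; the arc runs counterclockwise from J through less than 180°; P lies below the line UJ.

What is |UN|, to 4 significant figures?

49.19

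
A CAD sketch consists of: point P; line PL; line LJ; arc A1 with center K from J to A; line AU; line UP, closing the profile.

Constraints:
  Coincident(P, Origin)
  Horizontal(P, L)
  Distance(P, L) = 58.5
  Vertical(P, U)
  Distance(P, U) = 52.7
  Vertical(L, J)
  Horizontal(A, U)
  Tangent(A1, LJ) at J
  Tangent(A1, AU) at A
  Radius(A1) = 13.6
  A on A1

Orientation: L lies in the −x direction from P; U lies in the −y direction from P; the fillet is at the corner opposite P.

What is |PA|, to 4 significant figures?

69.23

P is at the origin; PL is horizontal with |PL| = 58.5 and L on the −x side, so L = (-58.50, 0.000). PU is vertical with |PU| = 52.7 and U on the −y side, so U = (0.000, -52.70). The virtual corner opposite P is at (-58.50, -52.70). Since A1 is tangent to LJ there, KJ ⟂ LJ and the tangent condition forces KA to be normal to AU, with radius 13.6, so the center K sits 13.6 in from both sides at K = (-44.90, -39.10). That places the tangent points at J = (-58.50, -39.10) on LJ and A = (-44.90, -52.70) on AU. Then |PA| = |A − P| = 69.23.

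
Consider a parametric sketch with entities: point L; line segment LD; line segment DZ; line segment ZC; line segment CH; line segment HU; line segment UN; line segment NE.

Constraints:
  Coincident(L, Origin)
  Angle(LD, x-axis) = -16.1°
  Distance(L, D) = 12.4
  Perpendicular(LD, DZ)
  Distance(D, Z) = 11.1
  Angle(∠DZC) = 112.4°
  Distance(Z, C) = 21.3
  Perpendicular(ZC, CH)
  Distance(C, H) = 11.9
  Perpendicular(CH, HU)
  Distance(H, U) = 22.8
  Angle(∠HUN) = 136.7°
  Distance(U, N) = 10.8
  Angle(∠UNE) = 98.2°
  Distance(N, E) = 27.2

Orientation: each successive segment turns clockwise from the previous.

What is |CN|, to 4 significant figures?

30.99

L is at the origin; LD runs at -16.1° with length 12.4, so D = (11.91, -3.439). LD ⟂ DZ, so DZ runs at -106.1°; with |DZ| = 11.1, Z = (8.835, -14.10). ∠DZC = 112.4° gives ZC at -173.7° from the x-axis; with |ZC| = 21.3, C = (-12.34, -16.44). The perpendicularity gives CH at right angles to ZC, so CH runs at 96.30°; with |CH| = 11.9, H = (-13.64, -4.613). CH ⟂ HU, so HU runs at 6.300°; with |HU| = 22.8, U = (9.021, -2.111). ∠HUN = 136.7° gives UN at -37.00° from the x-axis; with |UN| = 10.8, N = (17.65, -8.610). Then |CN| = |N − C| = 30.99.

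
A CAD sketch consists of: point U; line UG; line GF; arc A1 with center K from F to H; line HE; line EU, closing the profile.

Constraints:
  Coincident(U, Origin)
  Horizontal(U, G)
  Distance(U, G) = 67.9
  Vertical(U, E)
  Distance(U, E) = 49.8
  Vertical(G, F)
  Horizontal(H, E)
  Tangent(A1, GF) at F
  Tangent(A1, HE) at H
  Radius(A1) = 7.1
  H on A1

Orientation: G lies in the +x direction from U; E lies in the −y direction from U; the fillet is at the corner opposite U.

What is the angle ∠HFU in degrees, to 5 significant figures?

77.164°

U is at the origin; U and G share the same y with |UG| = 67.9 and G on the +x side, so G = (67.900, 0.0000). UE is vertical with |UE| = 49.8 and E on the −y side, so E = (0.0000, -49.800). The virtual corner opposite U is at (67.900, -49.800). Since A1 is tangent to GF there, KF ⟂ GF and tangency of A1 to HE means the radius KH is perpendicular to HE, with radius 7.1, so the center K sits 7.1 in from both sides at K = (60.800, -42.700). That places the tangent points at F = (67.900, -42.700) on GF and H = (60.800, -49.800) on HE. Then cos ∠HFU = FH·FU / (|FH||FU|), giving 77.164°.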